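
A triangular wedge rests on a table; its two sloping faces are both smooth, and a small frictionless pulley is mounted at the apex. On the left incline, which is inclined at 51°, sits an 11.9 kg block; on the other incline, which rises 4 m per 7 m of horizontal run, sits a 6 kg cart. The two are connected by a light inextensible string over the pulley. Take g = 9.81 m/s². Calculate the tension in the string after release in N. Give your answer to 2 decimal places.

49.82 N

Resolve each weight along its own incline: the 11.9 kg mass has component 11.9 × 9.81 × sin 51° = 90.723 N down its slope, and the 6 kg mass has 6 × 9.81 × sin 29.74° = 29.203 N down its slope.
The 11.9 kg side's 90.723 N exceeds the other side's 29.203 N, so that mass slides down and the 6 kg mass slides up. Taking that direction as positive, Newton's second law for the whole system gives 90.723 − 29.203 = (11.9 + 6) a, so a = 61.520 / 17.9 = 3.4369 m/s².
For the 6 kg mass (up-slope positive): T − 29.203 = 6 × 3.4369, so T = 49.824 N.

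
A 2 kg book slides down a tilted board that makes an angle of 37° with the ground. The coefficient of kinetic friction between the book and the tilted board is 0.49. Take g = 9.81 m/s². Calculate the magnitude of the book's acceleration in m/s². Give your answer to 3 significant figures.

Resolving the weight along the incline: the component pulling the book down the slope is mg sin 37° = 2 × 9.81 × 0.6018 = 11.807 N, and the normal force is N = mg cos 37° = 2 × 9.81 × 0.7986 = 15.669 N.
Kinetic friction acts up the slope with magnitude f = μN = 0.49 × 15.669 = 7.678 N.
Net force along the incline is 11.807 − 7.678 = 4.129 N, so a = 4.129 / 2 = 2.0645 m/s².

2.06 m/s²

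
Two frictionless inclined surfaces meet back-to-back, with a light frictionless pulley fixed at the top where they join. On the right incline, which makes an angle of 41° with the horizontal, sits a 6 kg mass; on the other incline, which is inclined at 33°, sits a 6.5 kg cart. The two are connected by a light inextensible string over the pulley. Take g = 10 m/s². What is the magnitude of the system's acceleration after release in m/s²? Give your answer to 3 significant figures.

0.317 m/s²

Resolve each weight along its own incline: the 6 kg mass has component 6 × 10 × sin 41° = 39.364 N down its slope, and the 6.5 kg mass has 6.5 × 10 × sin 33° = 35.402 N down its slope.
The 6 kg side's 39.364 N exceeds the other side's 35.402 N, so that mass slides down and the 6.5 kg mass slides up. Taking that direction as positive, Newton's second law for the whole system gives 39.364 − 35.402 = (6 + 6.5) a, so a = 3.962 / 12.5 = 0.3170 m/s².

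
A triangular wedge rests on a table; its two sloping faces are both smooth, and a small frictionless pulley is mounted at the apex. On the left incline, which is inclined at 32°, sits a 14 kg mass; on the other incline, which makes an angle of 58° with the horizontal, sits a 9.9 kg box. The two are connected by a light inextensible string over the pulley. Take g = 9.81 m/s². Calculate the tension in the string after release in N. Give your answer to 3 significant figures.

78.4 N

Resolve each weight along its own incline: the 14 kg mass has component 14 × 9.81 × sin 32° = 72.779 N down its slope, and the 9.9 kg mass has 9.9 × 9.81 × sin 58° = 82.362 N down its slope.
The 9.9 kg side's 82.362 N exceeds the other side's 72.779 N, so that mass slides down and the 14 kg mass slides up. Taking that direction as positive, Newton's second law for the whole system gives 82.362 − 72.779 = (14 + 9.9) a, so a = 9.583 / 23.9 = 0.4010 m/s².
For the 14 kg mass (up-slope positive): T − 72.779 = 14 × 0.4010, so T = 78.393 N.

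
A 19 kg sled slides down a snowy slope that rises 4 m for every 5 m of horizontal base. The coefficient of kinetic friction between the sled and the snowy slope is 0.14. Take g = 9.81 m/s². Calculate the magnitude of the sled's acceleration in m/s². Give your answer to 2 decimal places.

Resolving the weight along the incline: the component pulling the sled down the slope is mg sin 38.66° = 19 × 9.81 × 0.6247 = 116.438 N, and the normal force is N = mg cos 38.66° = 19 × 9.81 × 0.7809 = 145.552 N.
Kinetic friction acts up the slope with magnitude f = μN = 0.14 × 145.552 = 20.377 N.
Net force along the incline is 116.438 − 20.377 = 96.061 N, so a = 96.061 / 19 = 5.0558 m/s².

5.06 m/s²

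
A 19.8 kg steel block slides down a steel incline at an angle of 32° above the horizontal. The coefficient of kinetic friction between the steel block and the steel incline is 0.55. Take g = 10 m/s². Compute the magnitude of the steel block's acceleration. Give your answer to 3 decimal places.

0.635 m/s²

Resolving the weight along the incline: the component pulling the steel block down the slope is mg sin 32° = 19.8 × 10 × 0.5299 = 104.920 N, and the normal force is N = mg cos 32° = 19.8 × 10 × 0.8480 = 167.904 N.
Kinetic friction acts up the slope with magnitude f = μN = 0.55 × 167.904 = 92.347 N.
Net force along the incline is 104.920 − 92.347 = 12.573 N, so a = 12.573 / 19.8 = 0.6350 m/s².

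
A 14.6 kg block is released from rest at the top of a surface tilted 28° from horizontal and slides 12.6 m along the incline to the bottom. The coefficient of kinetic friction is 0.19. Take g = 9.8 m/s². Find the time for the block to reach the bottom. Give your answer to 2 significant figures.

The weight component along the incline is mg sin 28° = 67.172 N and the normal force is N = mg cos 28° = 126.332 N.
Friction up the slope is f = μN = 0.19 × 126.332 = 24.003 N, so the net downslope force is 67.172 − 24.003 = 43.169 N and a = 43.169 / 14.6 = 2.9568 m/s².
Starting from rest, L = ½at², so t = √(2L/a) = √(2 × 12.6 / 2.9568) = 2.9194 s.

2.9 s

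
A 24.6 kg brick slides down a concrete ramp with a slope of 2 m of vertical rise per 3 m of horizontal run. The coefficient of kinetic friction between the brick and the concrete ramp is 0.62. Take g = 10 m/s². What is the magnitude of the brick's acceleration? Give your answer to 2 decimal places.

Resolving the weight along the incline: the component pulling the brick down the slope is mg sin 33.69° = 24.6 × 10 × 0.5547 = 136.456 N, and the normal force is N = mg cos 33.69° = 24.6 × 10 × 0.8321 = 204.697 N.
Kinetic friction acts up the slope with magnitude f = μN = 0.62 × 204.697 = 126.912 N.
Net force along the incline is 136.456 − 126.912 = 9.544 N, so a = 9.544 / 24.6 = 0.3880 m/s².

0.39 m/s²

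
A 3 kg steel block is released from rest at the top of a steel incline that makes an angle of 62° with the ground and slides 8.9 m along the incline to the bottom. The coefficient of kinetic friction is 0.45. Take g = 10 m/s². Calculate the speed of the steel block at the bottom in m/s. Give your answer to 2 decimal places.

The weight component along the incline is mg sin 62° = 26.488 N and the normal force is N = mg cos 62° = 14.084 N.
Friction up the slope is f = μN = 0.45 × 14.084 = 6.338 N, so the net downslope force is 26.488 − 6.338 = 20.150 N and a = 20.150 / 3 = 6.7167 m/s².
Starting from rest over a distance of 8.9 m, v² = 2aL = 2 × 6.7167 × 8.9 = 119.5573, so v = 10.9342 m/s.

10.93 m/s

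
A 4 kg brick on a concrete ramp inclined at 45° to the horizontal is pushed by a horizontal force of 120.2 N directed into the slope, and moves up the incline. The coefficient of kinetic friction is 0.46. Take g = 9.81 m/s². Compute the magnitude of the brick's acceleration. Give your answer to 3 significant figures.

1.35 m/s²

The horizontal push has components F cos 45° = 120.2 × 0.7071 = 84.993 N up the incline and F sin 45° = 120.2 × 0.7071 = 84.993 N pressing into the surface.
The normal force is therefore N = mg cos 45° + F sin 45° = 27.747 + 84.993 = 112.740 N, and kinetic friction down the slope is μN = 0.46 × 112.740 = 51.860 N.
Along the incline: F cos 45° − mg sin 45° − μN = ma, so 84.993 − 27.747 − 51.860 = 4 a, giving a = 1.3465 m/s².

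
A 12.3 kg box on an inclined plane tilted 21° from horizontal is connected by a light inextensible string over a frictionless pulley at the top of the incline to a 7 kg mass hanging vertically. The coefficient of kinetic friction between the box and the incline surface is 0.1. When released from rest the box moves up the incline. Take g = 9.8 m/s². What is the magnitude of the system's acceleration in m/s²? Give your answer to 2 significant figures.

0.73 m/s²

For the box on the incline: the weight component along the slope is m₁g sin 21° = 12.3 × 9.8 × 0.3584 = 43.202 N and the normal force is N = m₁g cos 21° = 112.534 N.
Kinetic friction opposes the box's motion up the incline: f = μN = 0.1 × 112.534 = 11.253 N acting down the slope.
Newton's second law for the box (up-slope positive): T − 43.202 − 11.253 = 12.3 a. For the hanging mass (downward positive): 7 × 9.8 − T = 7 a.
Adding the two equations eliminates T: 14.145 = 19.3 a, so a = 0.7329 m/s².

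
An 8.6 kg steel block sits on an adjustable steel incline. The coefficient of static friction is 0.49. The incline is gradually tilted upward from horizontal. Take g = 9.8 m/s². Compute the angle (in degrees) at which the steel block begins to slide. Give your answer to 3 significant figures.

26.1°

At the threshold of sliding, static friction is at its maximum μ_s N and exactly balances the weight component along the incline: mg sin θ = μ_s mg cos θ.
Hence tan θ = μ_s = 0.49, so θ = arctan(0.49) = 26.1049°.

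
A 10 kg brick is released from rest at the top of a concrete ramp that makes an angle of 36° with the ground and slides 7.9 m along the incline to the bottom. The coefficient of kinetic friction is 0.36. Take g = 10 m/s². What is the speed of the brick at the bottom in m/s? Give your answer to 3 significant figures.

6.84 m/s

The weight component along the incline is mg sin 36° = 58.779 N and the normal force is N = mg cos 36° = 80.902 N.
Friction up the slope is f = μN = 0.36 × 80.902 = 29.125 N, so the net downslope force is 58.779 − 29.125 = 29.654 N and a = 29.654 / 10 = 2.9654 m/s².
Starting from rest over a distance of 7.9 m, v² = 2aL = 2 × 2.9654 × 7.9 = 46.8533, so v = 6.8449 m/s.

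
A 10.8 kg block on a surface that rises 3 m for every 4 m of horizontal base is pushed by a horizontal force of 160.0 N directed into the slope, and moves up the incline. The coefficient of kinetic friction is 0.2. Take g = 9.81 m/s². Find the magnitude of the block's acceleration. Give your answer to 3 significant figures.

The horizontal push has components F cos 36.87° = 160.0 × 0.8000 = 128.000 N up the incline and F sin 36.87° = 160.0 × 0.6000 = 96.000 N pressing into the surface.
The normal force is therefore N = mg cos 36.87° + F sin 36.87° = 84.758 + 96.000 = 180.758 N, and kinetic friction down the slope is μN = 0.2 × 180.758 = 36.152 N.
Along the incline: F cos 36.87° − mg sin 36.87° − μN = ma, so 128.000 − 63.569 − 36.152 = 10.8 a, giving a = 2.6184 m/s².

2.62 m/s²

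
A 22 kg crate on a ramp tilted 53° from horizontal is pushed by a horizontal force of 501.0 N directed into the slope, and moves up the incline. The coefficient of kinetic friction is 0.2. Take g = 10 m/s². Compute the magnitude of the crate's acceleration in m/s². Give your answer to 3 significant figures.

The horizontal push has components F cos 53° = 501.0 × 0.6018 = 301.502 N up the incline and F sin 53° = 501.0 × 0.7986 = 400.099 N pressing into the surface.
The normal force is therefore N = mg cos 53° + F sin 53° = 132.396 + 400.099 = 532.495 N, and kinetic friction down the slope is μN = 0.2 × 532.495 = 106.499 N.
Along the incline: F cos 53° − mg sin 53° − μN = ma, so 301.502 − 175.692 − 106.499 = 22 a, giving a = 0.8778 m/s².

0.878 m/s²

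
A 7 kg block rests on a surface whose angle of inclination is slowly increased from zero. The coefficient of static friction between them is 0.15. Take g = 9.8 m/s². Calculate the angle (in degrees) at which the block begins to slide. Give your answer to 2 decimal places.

At the threshold of sliding, static friction is at its maximum μ_s N and exactly balances the weight component along the incline: mg sin θ = μ_s mg cos θ.
Hence tan θ = μ_s = 0.15, so θ = arctan(0.15) = 8.5308°.

8.53°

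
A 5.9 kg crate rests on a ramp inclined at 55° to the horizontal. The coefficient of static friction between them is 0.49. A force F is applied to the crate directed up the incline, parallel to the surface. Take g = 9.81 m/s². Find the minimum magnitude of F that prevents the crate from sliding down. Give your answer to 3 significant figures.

31.1 N

The normal force is N = mg cos 55° = 33.198 N. With F at its minimum the crate is on the verge of sliding down, so static friction is at its maximum μ_s N = 0.49 × 33.198 = 16.267 N and acts up the slope.
Equilibrium along the incline: F + μ_s N = mg sin 55°, so F = 47.412 − 16.267 = 31.145 N.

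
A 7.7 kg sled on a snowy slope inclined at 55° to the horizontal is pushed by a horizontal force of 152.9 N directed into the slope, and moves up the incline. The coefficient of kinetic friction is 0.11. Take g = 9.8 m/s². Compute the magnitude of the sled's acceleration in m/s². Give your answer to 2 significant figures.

0.95 m/s²

The horizontal push has components F cos 55° = 152.9 × 0.5736 = 87.703 N up the incline and F sin 55° = 152.9 × 0.8192 = 125.256 N pressing into the surface.
The normal force is therefore N = mg cos 55° + F sin 55° = 43.284 + 125.256 = 168.540 N, and kinetic friction down the slope is μN = 0.11 × 168.540 = 18.539 N.
Along the incline: F cos 55° − mg sin 55° − μN = ma, so 87.703 − 61.817 − 18.539 = 7.7 a, giving a = 0.9542 m/s².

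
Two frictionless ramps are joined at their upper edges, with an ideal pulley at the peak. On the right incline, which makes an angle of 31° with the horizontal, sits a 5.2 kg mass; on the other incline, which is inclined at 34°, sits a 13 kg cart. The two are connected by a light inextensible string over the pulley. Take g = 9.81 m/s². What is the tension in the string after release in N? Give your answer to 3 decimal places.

Resolve each weight along its own incline: the 5.2 kg mass has component 5.2 × 9.81 × sin 31° = 26.273 N down its slope, and the 13 kg mass has 13 × 9.81 × sin 34° = 71.314 N down its slope.
The 13 kg side's 71.314 N exceeds the other side's 26.273 N, so that mass slides down and the 5.2 kg mass slides up. Taking that direction as positive, Newton's second law for the whole system gives 71.314 − 26.273 = (5.2 + 13) a, so a = 45.041 / 18.2 = 2.4748 m/s².
For the 5.2 kg mass (up-slope positive): T − 26.273 = 5.2 × 2.4748, so T = 39.142 N.

39.142 N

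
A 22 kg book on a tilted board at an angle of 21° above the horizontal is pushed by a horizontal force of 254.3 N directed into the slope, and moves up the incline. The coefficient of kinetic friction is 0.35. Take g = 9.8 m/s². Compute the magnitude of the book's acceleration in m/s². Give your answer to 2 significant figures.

2.6 m/s²

The horizontal push has components F cos 21° = 254.3 × 0.9336 = 237.414 N up the incline and F sin 21° = 254.3 × 0.3584 = 91.141 N pressing into the surface.
The normal force is therefore N = mg cos 21° + F sin 21° = 201.284 + 91.141 = 292.425 N, and kinetic friction down the slope is μN = 0.35 × 292.425 = 102.349 N.
Along the incline: F cos 21° − mg sin 21° − μN = ma, so 237.414 − 77.271 − 102.349 = 22 a, giving a = 2.6270 m/s².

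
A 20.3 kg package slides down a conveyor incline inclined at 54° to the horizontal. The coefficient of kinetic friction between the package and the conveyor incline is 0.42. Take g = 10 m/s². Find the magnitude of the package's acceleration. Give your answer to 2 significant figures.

Resolving the weight along the incline: the component pulling the package down the slope is mg sin 54° = 20.3 × 10 × 0.8090 = 164.227 N, and the normal force is N = mg cos 54° = 20.3 × 10 × 0.5878 = 119.323 N.
Kinetic friction acts up the slope with magnitude f = μN = 0.42 × 119.323 = 50.116 N.
Net force along the incline is 164.227 − 50.116 = 114.111 N, so a = 114.111 / 20.3 = 5.6212 m/s².

5.6 m/s²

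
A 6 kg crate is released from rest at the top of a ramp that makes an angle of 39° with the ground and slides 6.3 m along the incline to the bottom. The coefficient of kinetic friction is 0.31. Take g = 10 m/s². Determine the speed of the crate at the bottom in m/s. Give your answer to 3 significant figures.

7.00 m/s

The weight component along the incline is mg sin 39° = 37.759 N and the normal force is N = mg cos 39° = 46.629 N.
Friction up the slope is f = μN = 0.31 × 46.629 = 14.455 N, so the net downslope force is 37.759 − 14.455 = 23.304 N and a = 23.304 / 6 = 3.8840 m/s².
Starting from rest over a distance of 6.3 m, v² = 2aL = 2 × 3.8840 × 6.3 = 48.9384, so v = 6.9956 m/s.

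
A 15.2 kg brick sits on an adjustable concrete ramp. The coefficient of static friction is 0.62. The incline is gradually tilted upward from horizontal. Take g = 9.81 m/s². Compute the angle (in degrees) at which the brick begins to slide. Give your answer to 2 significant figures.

32°

At the threshold of sliding, static friction is at its maximum μ_s N and exactly balances the weight component along the incline: mg sin θ = μ_s mg cos θ.
Hence tan θ = μ_s = 0.62, so θ = arctan(0.62) = 31.7989°.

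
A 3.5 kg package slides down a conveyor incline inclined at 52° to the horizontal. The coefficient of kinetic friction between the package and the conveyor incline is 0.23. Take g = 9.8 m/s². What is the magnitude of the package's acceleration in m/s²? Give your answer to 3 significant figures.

6.33 m/s²

Resolving the weight along the incline: the component pulling the package down the slope is mg sin 52° = 3.5 × 9.8 × 0.7880 = 27.028 N, and the normal force is N = mg cos 52° = 3.5 × 9.8 × 0.6157 = 21.119 N.
Kinetic friction acts up the slope with magnitude f = μN = 0.23 × 21.119 = 4.857 N.
Net force along the incline is 27.028 − 4.857 = 22.171 N, so a = 22.171 / 3.5 = 6.3346 m/s².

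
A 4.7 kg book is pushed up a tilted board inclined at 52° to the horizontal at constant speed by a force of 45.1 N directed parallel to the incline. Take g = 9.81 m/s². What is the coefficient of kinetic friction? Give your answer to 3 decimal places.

0.309

At constant speed ΣF = 0 along the incline. The applied 45.1 N acts up the slope; the weight component mg sin 52° = 36.333 N and kinetic friction μN both act down the slope.
So 45.1 = 36.333 + μ × 28.386, giving μ = (45.1 − 36.333) / 28.386 = 0.3088.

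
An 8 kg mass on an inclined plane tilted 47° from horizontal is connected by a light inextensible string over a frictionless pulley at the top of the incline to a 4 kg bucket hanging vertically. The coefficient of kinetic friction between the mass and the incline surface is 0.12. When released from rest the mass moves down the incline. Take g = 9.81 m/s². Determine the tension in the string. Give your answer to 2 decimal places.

For the mass on the incline: the weight component along the slope is m₁g sin 47° = 8 × 9.81 × 0.7314 = 57.400 N and the normal force is N = m₁g cos 47° = 53.523 N.
Kinetic friction opposes the mass's motion down the incline: f = μN = 0.12 × 53.523 = 6.423 N acting up the slope.
Newton's second law for the mass (down-slope positive): 57.400 − 6.423 − T = 8 a. For the hanging bucket (upward positive): T − 4 × 9.81 = 4 a.
Adding the two equations eliminates T: 11.737 = 12 a, so a = 0.9781 m/s².
Then from the hanging bucket's equation, T = 4 × (9.81 + 0.9781) = 43.152 N.

43.15 N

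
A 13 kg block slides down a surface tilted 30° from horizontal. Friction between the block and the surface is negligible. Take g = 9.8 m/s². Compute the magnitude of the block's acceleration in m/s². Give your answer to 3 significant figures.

4.90 m/s²

Resolving the weight along the incline: the component pulling the block down the slope is mg sin 30° = 13 × 9.8 × 0.5000 = 63.700 N, and the normal force is N = mg cos 30° = 13 × 9.8 × 0.8660 = 110.328 N.
With no friction the net force along the incline is 63.700 N, so a = g sin 30° = 63.700 / 13 = 4.9000 m/s².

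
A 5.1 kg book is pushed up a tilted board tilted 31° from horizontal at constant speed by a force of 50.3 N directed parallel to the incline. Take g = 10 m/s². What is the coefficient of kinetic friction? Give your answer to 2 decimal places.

0.55

At constant speed ΣF = 0 along the incline. The applied 50.3 N acts up the slope; the weight component mg sin 31° = 26.267 N and kinetic friction μN both act down the slope.
So 50.3 = 26.267 + μ × 43.716, giving μ = (50.3 − 26.267) / 43.716 = 0.5498.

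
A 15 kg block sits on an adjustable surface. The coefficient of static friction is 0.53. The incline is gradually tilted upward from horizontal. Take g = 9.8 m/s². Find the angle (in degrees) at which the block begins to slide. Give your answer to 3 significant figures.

27.9°

At the threshold of sliding, static friction is at its maximum μ_s N and exactly balances the weight component along the incline: mg sin θ = μ_s mg cos θ.
Hence tan θ = μ_s = 0.53, so θ = arctan(0.53) = 27.9236°.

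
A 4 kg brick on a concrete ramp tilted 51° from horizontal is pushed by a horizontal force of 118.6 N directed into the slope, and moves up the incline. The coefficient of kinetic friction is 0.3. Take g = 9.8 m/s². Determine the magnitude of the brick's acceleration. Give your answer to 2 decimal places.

The horizontal push has components F cos 51° = 118.6 × 0.6293 = 74.635 N up the incline and F sin 51° = 118.6 × 0.7771 = 92.164 N pressing into the surface.
The normal force is therefore N = mg cos 51° + F sin 51° = 24.669 + 92.164 = 116.833 N, and kinetic friction down the slope is μN = 0.3 × 116.833 = 35.050 N.
Along the incline: F cos 51° − mg sin 51° − μN = ma, so 74.635 − 30.462 − 35.050 = 4 a, giving a = 2.2808 m/s².

2.28 m/s²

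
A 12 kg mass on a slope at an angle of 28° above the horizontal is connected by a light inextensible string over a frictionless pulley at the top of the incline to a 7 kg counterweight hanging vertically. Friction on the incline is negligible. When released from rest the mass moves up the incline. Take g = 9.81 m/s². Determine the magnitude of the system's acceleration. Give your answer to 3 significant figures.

0.705 m/s²

For the mass on the incline: the weight component along the slope is m₁g sin 28° = 12 × 9.81 × 0.4695 = 55.270 N and the normal force is N = m₁g cos 28° = 103.941 N.
Newton's second law for the mass (up-slope positive): T − 55.270 = 12 a. For the hanging counterweight (downward positive): 7 × 9.81 − T = 7 a.
Adding the two equations eliminates T: 13.400 = 19 a, so a = 0.7053 m/s².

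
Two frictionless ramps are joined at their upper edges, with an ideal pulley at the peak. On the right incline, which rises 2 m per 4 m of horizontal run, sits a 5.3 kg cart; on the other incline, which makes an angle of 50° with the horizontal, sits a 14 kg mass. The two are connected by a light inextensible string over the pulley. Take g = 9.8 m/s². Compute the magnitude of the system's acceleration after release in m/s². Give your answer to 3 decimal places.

4.242 m/s²

Resolve each weight along its own incline: the 5.3 kg mass has component 5.3 × 9.8 × sin 26.57° = 23.228 N down its slope, and the 14 kg mass has 14 × 9.8 × sin 50° = 105.101 N down its slope.
The 14 kg side's 105.101 N exceeds the other side's 23.228 N, so that mass slides down and the 5.3 kg mass slides up. Taking that direction as positive, Newton's second law for the whole system gives 105.101 − 23.228 = (5.3 + 14) a, so a = 81.873 / 19.3 = 4.2421 m/s².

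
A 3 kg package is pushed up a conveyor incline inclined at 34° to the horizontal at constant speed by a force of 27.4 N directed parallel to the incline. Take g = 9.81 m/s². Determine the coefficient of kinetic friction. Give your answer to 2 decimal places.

At constant speed ΣF = 0 along the incline. The applied 27.4 N acts up the slope; the weight component mg sin 34° = 16.457 N and kinetic friction μN both act down the slope.
So 27.4 = 16.457 + μ × 24.399, giving μ = (27.4 − 16.457) / 24.399 = 0.4485.

0.45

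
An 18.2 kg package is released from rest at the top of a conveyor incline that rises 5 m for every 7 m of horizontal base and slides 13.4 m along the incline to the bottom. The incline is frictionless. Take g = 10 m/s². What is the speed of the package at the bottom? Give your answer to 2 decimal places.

12.48 m/s

The weight component along the incline is mg sin 35.54° = 105.785 N and the normal force is N = mg cos 35.54° = 148.099 N.
With no friction, a = g sin 35.54° = 5.8124 m/s².
Starting from rest over a distance of 13.4 m, v² = 2aL = 2 × 5.8124 × 13.4 = 155.7723, so v = 12.4809 m/s.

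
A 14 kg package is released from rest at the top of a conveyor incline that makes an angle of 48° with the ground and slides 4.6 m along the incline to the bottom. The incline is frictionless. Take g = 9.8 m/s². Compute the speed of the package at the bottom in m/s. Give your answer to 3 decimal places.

The weight component along the incline is mg sin 48° = 101.959 N and the normal force is N = mg cos 48° = 91.805 N.
With no friction, a = g sin 48° = 7.2828 m/s².
Starting from rest over a distance of 4.6 m, v² = 2aL = 2 × 7.2828 × 4.6 = 67.0018, so v = 8.1855 m/s.

8.185 m/s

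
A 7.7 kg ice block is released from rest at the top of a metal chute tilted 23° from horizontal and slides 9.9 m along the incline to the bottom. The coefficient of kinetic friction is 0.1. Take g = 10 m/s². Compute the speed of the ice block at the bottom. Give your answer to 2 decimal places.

7.69 m/s

The weight component along the incline is mg sin 23° = 30.086 N and the normal force is N = mg cos 23° = 70.879 N.
Friction up the slope is f = μN = 0.1 × 70.879 = 7.088 N, so the net downslope force is 30.086 − 7.088 = 22.998 N and a = 22.998 / 7.7 = 2.9868 m/s².
Starting from rest over a distance of 9.9 m, v² = 2aL = 2 × 2.9868 × 9.9 = 59.1386, so v = 7.6902 m/s.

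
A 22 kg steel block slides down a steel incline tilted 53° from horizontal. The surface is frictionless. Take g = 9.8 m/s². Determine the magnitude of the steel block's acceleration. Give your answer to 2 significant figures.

Resolving the weight along the incline: the component pulling the steel block down the slope is mg sin 53° = 22 × 9.8 × 0.7986 = 172.178 N, and the normal force is N = mg cos 53° = 22 × 9.8 × 0.6018 = 129.748 N.
With no friction the net force along the incline is 172.178 N, so a = g sin 53° = 172.178 / 22 = 7.8263 m/s².

7.8 m/s²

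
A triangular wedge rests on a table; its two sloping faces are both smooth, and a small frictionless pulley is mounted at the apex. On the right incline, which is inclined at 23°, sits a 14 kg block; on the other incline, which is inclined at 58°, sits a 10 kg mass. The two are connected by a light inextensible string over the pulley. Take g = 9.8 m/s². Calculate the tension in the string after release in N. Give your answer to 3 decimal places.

Resolve each weight along its own incline: the 14 kg mass has component 14 × 9.8 × sin 23° = 53.608 N down its slope, and the 10 kg mass has 10 × 9.8 × sin 58° = 83.109 N down its slope.
The 10 kg side's 83.109 N exceeds the other side's 53.608 N, so that mass slides down and the 14 kg mass slides up. Taking that direction as positive, Newton's second law for the whole system gives 83.109 − 53.608 = (14 + 10) a, so a = 29.501 / 24 = 1.2292 m/s².
For the 14 kg mass (up-slope positive): T − 53.608 = 14 × 1.2292, so T = 70.817 N.

70.817 N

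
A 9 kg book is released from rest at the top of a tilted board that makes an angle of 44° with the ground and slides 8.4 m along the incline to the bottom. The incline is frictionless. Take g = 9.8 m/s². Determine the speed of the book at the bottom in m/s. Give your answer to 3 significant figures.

The weight component along the incline is mg sin 44° = 61.269 N and the normal force is N = mg cos 44° = 63.446 N.
With no friction, a = g sin 44° = 6.8077 m/s².
Starting from rest over a distance of 8.4 m, v² = 2aL = 2 × 6.8077 × 8.4 = 114.3694, so v = 10.6944 m/s.

10.7 m/s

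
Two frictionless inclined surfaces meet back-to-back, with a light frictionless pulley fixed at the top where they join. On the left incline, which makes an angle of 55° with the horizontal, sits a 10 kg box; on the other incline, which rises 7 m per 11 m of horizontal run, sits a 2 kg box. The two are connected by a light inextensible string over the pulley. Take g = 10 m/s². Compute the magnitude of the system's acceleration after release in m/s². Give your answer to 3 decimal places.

Resolve each weight along its own incline: the 10 kg mass has component 10 × 10 × sin 55° = 81.915 N down its slope, and the 2 kg mass has 2 × 10 × sin 32.47° = 10.738 N down its slope.
The 10 kg side's 81.915 N exceeds the other side's 10.738 N, so that mass slides down and the 2 kg mass slides up. Taking that direction as positive, Newton's second law for the whole system gives 81.915 − 10.738 = (10 + 2) a, so a = 71.177 / 12 = 5.9314 m/s².

5.931 m/s²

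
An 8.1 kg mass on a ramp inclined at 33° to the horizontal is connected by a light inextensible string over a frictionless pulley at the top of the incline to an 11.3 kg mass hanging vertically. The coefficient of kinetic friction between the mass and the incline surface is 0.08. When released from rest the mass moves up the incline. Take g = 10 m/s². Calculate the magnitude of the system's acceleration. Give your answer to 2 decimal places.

3.27 m/s²

For the mass on the incline: the weight component along the slope is m₁g sin 33° = 8.1 × 10 × 0.5446 = 44.113 N and the normal force is N = m₁g cos 33° = 67.932 N.
Kinetic friction opposes the mass's motion up the incline: f = μN = 0.08 × 67.932 = 5.435 N acting down the slope.
Newton's second law for the mass (up-slope positive): T − 44.113 − 5.435 = 8.1 a. For the hanging mass (downward positive): 11.3 × 10 − T = 11.3 a.
Adding the two equations eliminates T: 63.452 = 19.4 a, so a = 3.2707 m/s².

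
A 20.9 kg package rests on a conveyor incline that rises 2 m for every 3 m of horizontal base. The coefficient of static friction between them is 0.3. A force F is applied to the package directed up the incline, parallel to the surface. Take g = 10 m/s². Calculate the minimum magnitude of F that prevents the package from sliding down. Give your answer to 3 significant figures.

The normal force is N = mg cos 33.69° = 173.899 N. With F at its minimum the package is on the verge of sliding down, so static friction is at its maximum μ_s N = 0.3 × 173.899 = 52.170 N and acts up the slope.
Equilibrium along the incline: F + μ_s N = mg sin 33.69°, so F = 115.932 − 52.170 = 63.762 N.

63.8 N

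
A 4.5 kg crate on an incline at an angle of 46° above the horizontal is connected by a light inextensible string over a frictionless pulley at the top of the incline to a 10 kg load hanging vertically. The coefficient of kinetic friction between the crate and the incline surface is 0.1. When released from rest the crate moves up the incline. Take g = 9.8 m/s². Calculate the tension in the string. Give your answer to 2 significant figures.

For the crate on the incline: the weight component along the slope is m₁g sin 46° = 4.5 × 9.8 × 0.7193 = 31.721 N and the normal force is N = m₁g cos 46° = 30.634 N.
Kinetic friction opposes the crate's motion up the incline: f = μN = 0.1 × 30.634 = 3.063 N acting down the slope.
Newton's second law for the crate (up-slope positive): T − 31.721 − 3.063 = 4.5 a. For the hanging load (downward positive): 10 × 9.8 − T = 10 a.
Adding the two equations eliminates T: 63.216 = 14.5 a, so a = 4.3597 m/s².
Then from the hanging load's equation, T = 10 × (9.8 − 4.3597) = 54.403 N.

54 N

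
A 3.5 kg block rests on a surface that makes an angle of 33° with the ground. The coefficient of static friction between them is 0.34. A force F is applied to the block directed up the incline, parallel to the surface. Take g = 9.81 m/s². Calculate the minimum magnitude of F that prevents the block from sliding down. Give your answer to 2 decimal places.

8.91 N

The normal force is N = mg cos 33° = 28.796 N. With F at its minimum the block is on the verge of sliding down, so static friction is at its maximum μ_s N = 0.34 × 28.796 = 9.791 N and acts up the slope.
Equilibrium along the incline: F + μ_s N = mg sin 33°, so F = 18.700 − 9.791 = 8.909 N.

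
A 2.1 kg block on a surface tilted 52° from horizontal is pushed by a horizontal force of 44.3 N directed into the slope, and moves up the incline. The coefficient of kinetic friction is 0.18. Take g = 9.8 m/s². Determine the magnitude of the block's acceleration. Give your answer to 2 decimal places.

The horizontal push has components F cos 52° = 44.3 × 0.6157 = 27.276 N up the incline and F sin 52° = 44.3 × 0.7880 = 34.908 N pressing into the surface.
The normal force is therefore N = mg cos 52° + F sin 52° = 12.671 + 34.908 = 47.579 N, and kinetic friction down the slope is μN = 0.18 × 47.579 = 8.564 N.
Along the incline: F cos 52° − mg sin 52° − μN = ma, so 27.276 − 16.217 − 8.564 = 2.1 a, giving a = 1.1881 m/s².

1.19 m/s²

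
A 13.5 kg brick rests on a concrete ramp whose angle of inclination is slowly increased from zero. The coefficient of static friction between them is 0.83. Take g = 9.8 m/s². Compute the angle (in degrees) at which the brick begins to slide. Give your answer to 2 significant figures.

40°

At the threshold of sliding, static friction is at its maximum μ_s N and exactly balances the weight component along the incline: mg sin θ = μ_s mg cos θ.
Hence tan θ = μ_s = 0.83, so θ = arctan(0.83) = 39.6927°.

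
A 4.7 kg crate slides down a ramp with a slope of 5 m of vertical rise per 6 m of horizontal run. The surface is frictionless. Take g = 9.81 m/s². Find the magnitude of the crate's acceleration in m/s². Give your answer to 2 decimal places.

6.28 m/s²

Resolving the weight along the incline: the component pulling the crate down the slope is mg sin 39.81° = 4.7 × 9.81 × 0.6402 = 29.518 N, and the normal force is N = mg cos 39.81° = 4.7 × 9.81 × 0.7682 = 35.419 N.
With no friction the net force along the incline is 29.518 N, so a = g sin 39.81° = 29.518 / 4.7 = 6.2804 m/s².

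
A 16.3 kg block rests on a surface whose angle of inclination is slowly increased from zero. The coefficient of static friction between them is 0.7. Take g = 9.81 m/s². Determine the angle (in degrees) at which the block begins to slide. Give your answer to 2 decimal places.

At the threshold of sliding, static friction is at its maximum μ_s N and exactly balances the weight component along the incline: mg sin θ = μ_s mg cos θ.
Hence tan θ = μ_s = 0.7, so θ = arctan(0.7) = 34.9920°.

34.99°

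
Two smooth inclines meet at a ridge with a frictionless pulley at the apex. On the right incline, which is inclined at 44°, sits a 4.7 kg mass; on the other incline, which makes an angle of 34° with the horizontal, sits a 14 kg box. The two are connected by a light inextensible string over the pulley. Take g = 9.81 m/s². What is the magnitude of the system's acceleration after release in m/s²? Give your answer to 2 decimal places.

Resolve each weight along its own incline: the 4.7 kg mass has component 4.7 × 9.81 × sin 44° = 32.029 N down its slope, and the 14 kg mass has 14 × 9.81 × sin 34° = 76.800 N down its slope.
The 14 kg side's 76.800 N exceeds the other side's 32.029 N, so that mass slides down and the 4.7 kg mass slides up. Taking that direction as positive, Newton's second law for the whole system gives 76.800 − 32.029 = (4.7 + 14) a, so a = 44.771 / 18.7 = 2.3942 m/s².

2.39 m/s²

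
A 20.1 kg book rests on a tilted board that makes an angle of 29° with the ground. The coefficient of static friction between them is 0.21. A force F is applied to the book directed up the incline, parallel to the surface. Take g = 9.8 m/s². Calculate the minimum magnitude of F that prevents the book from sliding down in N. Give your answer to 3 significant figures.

The normal force is N = mg cos 29° = 172.283 N. With F at its minimum the book is on the verge of sliding down, so static friction is at its maximum μ_s N = 0.21 × 172.283 = 36.179 N and acts up the slope.
Equilibrium along the incline: F + μ_s N = mg sin 29°, so F = 95.498 − 36.179 = 59.319 N.

59.3 N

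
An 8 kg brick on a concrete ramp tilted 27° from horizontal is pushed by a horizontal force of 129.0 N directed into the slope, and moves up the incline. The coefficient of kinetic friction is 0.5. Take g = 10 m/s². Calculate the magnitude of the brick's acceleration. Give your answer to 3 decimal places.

1.712 m/s²

The horizontal push has components F cos 27° = 129.0 × 0.8910 = 114.939 N up the incline and F sin 27° = 129.0 × 0.4540 = 58.566 N pressing into the surface.
The normal force is therefore N = mg cos 27° + F sin 27° = 71.280 + 58.566 = 129.846 N, and kinetic friction down the slope is μN = 0.5 × 129.846 = 64.923 N.
Along the incline: F cos 27° − mg sin 27° − μN = ma, so 114.939 − 36.320 − 64.923 = 8 a, giving a = 1.7120 m/s².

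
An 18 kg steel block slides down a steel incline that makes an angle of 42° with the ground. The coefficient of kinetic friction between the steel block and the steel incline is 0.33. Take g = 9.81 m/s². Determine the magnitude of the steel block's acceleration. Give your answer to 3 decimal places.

4.158 m/s²

Resolving the weight along the incline: the component pulling the steel block down the slope is mg sin 42° = 18 × 9.81 × 0.6691 = 118.150 N, and the normal force is N = mg cos 42° = 18 × 9.81 × 0.7431 = 131.217 N.
Kinetic friction acts up the slope with magnitude f = μN = 0.33 × 131.217 = 43.302 N.
Net force along the incline is 118.150 − 43.302 = 74.848 N, so a = 74.848 / 18 = 4.1582 m/s².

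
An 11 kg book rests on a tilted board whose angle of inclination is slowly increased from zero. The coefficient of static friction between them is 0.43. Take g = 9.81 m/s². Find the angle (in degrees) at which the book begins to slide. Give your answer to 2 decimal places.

At the threshold of sliding, static friction is at its maximum μ_s N and exactly balances the weight component along the incline: mg sin θ = μ_s mg cos θ.
Hence tan θ = μ_s = 0.43, so θ = arctan(0.43) = 23.2677°.

23.27°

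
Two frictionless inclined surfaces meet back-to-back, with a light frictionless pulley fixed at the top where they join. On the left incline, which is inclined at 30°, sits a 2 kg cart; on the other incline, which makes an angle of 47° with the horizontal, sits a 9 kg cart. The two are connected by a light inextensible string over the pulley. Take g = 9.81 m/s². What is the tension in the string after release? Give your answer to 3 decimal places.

19.767 N

Resolve each weight along its own incline: the 2 kg mass has component 2 × 9.81 × sin 30° = 9.810 N down its slope, and the 9 kg mass has 9 × 9.81 × sin 47° = 64.571 N down its slope.
The 9 kg side's 64.571 N exceeds the other side's 9.810 N, so that mass slides down and the 2 kg mass slides up. Taking that direction as positive, Newton's second law for the whole system gives 64.571 − 9.810 = (2 + 9) a, so a = 54.761 / 11 = 4.9783 m/s².
For the 2 kg mass (up-slope positive): T − 9.810 = 2 × 4.9783, so T = 19.767 N.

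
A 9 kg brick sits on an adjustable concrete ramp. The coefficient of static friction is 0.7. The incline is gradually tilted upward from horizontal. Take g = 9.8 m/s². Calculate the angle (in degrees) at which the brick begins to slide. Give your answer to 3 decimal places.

At the threshold of sliding, static friction is at its maximum μ_s N and exactly balances the weight component along the incline: mg sin θ = μ_s mg cos θ.
Hence tan θ = μ_s = 0.7, so θ = arctan(0.7) = 34.9920°.

34.992°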